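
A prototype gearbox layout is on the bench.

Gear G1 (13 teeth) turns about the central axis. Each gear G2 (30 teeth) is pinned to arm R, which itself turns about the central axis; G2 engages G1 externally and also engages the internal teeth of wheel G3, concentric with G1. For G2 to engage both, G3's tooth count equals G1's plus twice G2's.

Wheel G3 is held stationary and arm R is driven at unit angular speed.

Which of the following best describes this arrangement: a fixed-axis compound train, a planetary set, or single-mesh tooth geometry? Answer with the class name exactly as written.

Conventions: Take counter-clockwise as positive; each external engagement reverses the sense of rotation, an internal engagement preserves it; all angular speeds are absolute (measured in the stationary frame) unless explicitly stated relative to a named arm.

topology: planetary set — G1 13T / G2 30T / G3 73T, arm = carrier (Willis)
classification: planetary set

planetary set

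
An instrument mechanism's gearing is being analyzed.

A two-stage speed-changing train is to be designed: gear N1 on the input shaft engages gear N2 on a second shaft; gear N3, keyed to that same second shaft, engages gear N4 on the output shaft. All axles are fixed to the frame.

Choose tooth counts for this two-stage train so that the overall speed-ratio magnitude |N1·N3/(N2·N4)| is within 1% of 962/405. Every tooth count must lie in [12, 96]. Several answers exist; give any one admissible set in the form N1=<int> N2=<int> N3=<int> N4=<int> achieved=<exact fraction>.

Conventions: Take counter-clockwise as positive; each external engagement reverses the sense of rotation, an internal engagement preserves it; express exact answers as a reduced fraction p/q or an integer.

N1=13 N2=15 N3=74 N4=27 achieved=962/405

design class (target 962/405): fixed-axis compound train
target = 962/405 in lowest terms: an exact hit needs N1·N3 = k·962 and N2·N4 = k·405 for one integer k, every count in [12, 96]; additionally prefer no 1:1 stage (N1 ≠ N2, N3 ≠ N4)
k = 1: N1·N3 = 962 = 13·74, N2·N4 = 405 = 15·27
achieved = 13·74/(15·27) = 962/405; |achieved − target| = 0 ≤ 481/20250 ✓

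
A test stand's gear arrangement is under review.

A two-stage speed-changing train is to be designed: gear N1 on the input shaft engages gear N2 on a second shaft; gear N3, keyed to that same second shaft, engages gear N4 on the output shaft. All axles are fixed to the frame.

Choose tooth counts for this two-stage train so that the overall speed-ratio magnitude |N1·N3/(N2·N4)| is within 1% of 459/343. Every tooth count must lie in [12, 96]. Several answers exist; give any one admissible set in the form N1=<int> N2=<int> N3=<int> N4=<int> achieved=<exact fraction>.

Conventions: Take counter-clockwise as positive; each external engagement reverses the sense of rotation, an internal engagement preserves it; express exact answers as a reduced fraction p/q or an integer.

topology: fixed-axis compound train — 2 stages, target 459/343
target = 459/343 in lowest terms: an exact hit needs N1·N3 = k·459 and N2·N4 = k·343 for one integer k, every count in [12, 96]; additionally prefer no 1:1 stage (N1 ≠ N2, N3 ≠ N4)
k = 1: no 1:1-free in-range split of k·459 and k·343 into factor pairs; take k = 2
k = 2: N1·N3 = 918 = 17·54, N2·N4 = 686 = 14·49
achieved = 17·54/(14·49) = 459/343; |achieved − target| = 0 ≤ 459/34300 ✓

N1=17 N2=14 N3=54 N4=49 achieved=459/343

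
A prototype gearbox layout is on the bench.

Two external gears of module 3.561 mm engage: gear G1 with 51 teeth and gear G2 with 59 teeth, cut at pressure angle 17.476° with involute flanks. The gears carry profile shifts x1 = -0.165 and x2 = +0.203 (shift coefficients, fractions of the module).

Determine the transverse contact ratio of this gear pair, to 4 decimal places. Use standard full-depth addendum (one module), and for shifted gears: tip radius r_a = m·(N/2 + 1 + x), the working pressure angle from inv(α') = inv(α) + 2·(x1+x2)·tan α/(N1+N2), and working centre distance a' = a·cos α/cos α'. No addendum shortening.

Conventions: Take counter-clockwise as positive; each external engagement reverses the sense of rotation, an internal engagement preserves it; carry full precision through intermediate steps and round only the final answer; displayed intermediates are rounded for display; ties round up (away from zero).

1.9147

topology: single-mesh involute geometry — m = 3.561, 51T/59T pair
base radii: r_b1 = 86.614175, r_b2 = 100.200712
tip radii: r_a1 = 93.778935, r_a2 = 109.333383
inv(α') = inv(17.476°) + 2·(-0.165+0.203)·tan α/(51+59) = 0.01004211  ⇒  α' = 17.60078°
a' = a·cos α / cos α' = 195.8550·cos 17.476°/cos 17.60078° = 195.989851
action lengths: √(r_a1²−r_b1²) = 35.950986, √(r_a2²−r_b2²) = 43.744782
base pitch p_b = π·m·cos α = 10.670841
CR = (35.950986 + 43.744782 − 195.989851·sin 17.60078°)/10.670841 = 1.914730
contact ratio ≈ 1.9147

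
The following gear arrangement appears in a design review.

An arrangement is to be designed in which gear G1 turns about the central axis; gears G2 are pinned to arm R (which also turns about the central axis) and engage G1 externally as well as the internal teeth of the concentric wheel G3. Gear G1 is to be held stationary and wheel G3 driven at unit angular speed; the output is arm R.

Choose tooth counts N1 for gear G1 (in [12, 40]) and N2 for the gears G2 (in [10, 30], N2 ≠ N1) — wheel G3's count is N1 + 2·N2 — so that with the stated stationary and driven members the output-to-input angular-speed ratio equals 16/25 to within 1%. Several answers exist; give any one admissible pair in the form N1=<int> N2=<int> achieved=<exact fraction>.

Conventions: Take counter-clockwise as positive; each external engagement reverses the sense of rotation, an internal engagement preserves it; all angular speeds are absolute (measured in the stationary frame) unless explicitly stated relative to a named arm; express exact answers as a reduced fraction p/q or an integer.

N1=36 N2=14 achieved=16/25

design class (target 16/25): planetary set
Willis with ω_sun = 0: ω_arm/ω_ring = N3/(N1+N3); set equal to 16/25  ⇒  N3/N1 = (16/25)/(1 − 16/25) = 16/9
N3 = N1 + 2·N2  ⇒  N2/N1 = (N3/N1 − 1)/2 = (16/9 − 1)/2 = 7/18
smallest multiple with N1 ≥ 12 and N2 ≥ 10: k = 2  ⇒  N1 = 2·18 = 36, N2 = 2·7 = 14 (N1 ≤ 40, N2 ≤ 30, N2 ≠ N1 ✓), N3 = 36 + 2·14 = 64
check: N3/(N1+N3) with N1 = 36, N3 = 64 gives 16/25; |achieved − target| = 0 ≤ 4/625 ✓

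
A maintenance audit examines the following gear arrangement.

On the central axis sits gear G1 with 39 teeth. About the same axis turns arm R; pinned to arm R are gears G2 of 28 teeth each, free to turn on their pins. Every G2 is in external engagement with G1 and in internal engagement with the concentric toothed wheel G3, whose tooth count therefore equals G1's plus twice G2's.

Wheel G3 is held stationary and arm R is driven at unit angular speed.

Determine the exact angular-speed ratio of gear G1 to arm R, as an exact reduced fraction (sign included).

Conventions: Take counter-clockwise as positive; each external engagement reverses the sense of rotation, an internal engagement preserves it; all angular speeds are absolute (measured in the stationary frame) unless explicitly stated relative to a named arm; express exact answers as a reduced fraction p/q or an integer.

topology: planetary set — G1 39T / G2 28T / G3 95T, arm = carrier (Willis)
ring teeth: 39 + 2·28 = 95
39(ω_sun−ω_arm) = −95(ω_ring−ω_arm),  ω_ring = 0, ω_arm = 1
ω_sun = 1 − (95/39)(0−1) = 134/39
ω_out/ω_in = 134/39

134/39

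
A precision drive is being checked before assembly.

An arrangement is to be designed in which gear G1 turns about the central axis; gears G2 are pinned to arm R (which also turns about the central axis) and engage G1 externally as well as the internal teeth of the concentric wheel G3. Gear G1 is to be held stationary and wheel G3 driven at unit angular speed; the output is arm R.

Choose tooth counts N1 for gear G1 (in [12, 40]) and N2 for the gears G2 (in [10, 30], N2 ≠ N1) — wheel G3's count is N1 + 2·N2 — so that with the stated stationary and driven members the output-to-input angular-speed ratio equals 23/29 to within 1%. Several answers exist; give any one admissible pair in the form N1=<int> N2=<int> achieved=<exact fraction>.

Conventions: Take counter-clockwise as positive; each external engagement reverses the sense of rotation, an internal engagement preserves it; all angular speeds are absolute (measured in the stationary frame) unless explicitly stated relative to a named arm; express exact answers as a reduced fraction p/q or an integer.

N1=12 N2=17 achieved=23/29

design class (target 23/29): planetary set
Willis with ω_sun = 0: ω_arm/ω_ring = N3/(N1+N3); set equal to 23/29  ⇒  N3/N1 = (23/29)/(1 − 23/29) = 23/6
N3 = N1 + 2·N2  ⇒  N2/N1 = (N3/N1 − 1)/2 = (23/6 − 1)/2 = 17/12
smallest multiple with N1 ≥ 12 and N2 ≥ 10: k = 1  ⇒  N1 = 1·12 = 12, N2 = 1·17 = 17 (N1 ≤ 40, N2 ≤ 30, N2 ≠ N1 ✓), N3 = 12 + 2·17 = 46
check: N3/(N1+N3) with N1 = 12, N3 = 46 gives 23/29; |achieved − target| = 0 ≤ 23/2900 ✓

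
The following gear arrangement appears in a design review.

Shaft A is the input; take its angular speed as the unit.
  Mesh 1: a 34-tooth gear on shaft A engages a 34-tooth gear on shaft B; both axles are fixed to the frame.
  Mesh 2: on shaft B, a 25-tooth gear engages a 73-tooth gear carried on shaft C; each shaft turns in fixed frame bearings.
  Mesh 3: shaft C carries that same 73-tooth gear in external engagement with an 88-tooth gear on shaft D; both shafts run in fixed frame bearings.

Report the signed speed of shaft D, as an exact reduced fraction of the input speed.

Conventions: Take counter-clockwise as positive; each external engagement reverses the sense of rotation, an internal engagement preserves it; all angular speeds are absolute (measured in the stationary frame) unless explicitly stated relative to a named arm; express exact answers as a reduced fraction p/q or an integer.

-25/88

3-mesh fixed-axis compound train (all bearings frame-fixed)
mesh 1 [34T→34T]: |ω|/ω_in = 1×34/34 = 1, sense flips to −
mesh 2 [25T→73T]: |ω|/ω_in = 1×25/73 = 25/73, sense flips to +
mesh 3 [73T→88T]: |ω|/ω_in = (25/73)×73/88 = 25/88, sense flips to −
signed output speed (× input speed) = -25/88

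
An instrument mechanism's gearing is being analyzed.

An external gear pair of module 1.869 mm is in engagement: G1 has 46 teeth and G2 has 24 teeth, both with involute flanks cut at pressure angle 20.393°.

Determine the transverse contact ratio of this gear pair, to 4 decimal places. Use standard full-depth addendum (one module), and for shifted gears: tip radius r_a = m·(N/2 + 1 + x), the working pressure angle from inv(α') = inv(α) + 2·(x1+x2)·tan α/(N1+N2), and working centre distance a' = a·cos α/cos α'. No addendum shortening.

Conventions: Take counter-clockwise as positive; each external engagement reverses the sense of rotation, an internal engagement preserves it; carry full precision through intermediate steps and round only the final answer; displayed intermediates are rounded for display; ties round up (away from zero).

class = single-mesh tooth geometry [involute pair 46T × 24T, m = 1.869]
base radii: r_b1 = 40.292771, r_b2 = 21.022315
tip radii: r_a1 = 44.856000, r_a2 = 24.297000
no profile shift: α' = α, a' = a
action lengths: √(r_a1²−r_b1²) = 19.711756, √(r_a2²−r_b2²) = 12.182219
base pitch p_b = π·m·cos α = 5.503629
CR = (19.711756 + 12.182219 − 65.415000·sin 20.39300°)/5.503629 = 1.653386
contact ratio ≈ 1.6534

1.6534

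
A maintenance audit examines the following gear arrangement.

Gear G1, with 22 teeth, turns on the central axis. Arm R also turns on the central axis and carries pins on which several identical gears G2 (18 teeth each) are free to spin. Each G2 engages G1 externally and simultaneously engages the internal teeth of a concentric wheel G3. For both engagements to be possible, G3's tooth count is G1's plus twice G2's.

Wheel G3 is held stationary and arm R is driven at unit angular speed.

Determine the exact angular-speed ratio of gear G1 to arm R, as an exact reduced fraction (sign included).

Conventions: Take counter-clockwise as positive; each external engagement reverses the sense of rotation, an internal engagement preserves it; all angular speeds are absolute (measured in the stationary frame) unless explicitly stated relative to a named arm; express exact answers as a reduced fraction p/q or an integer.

recognized (axles ride arm R): planetary set, 22/18/58 teeth
ring teeth: 22 + 2·18 = 58
22(ω_sun−ω_arm) = −58(ω_ring−ω_arm),  ω_ring = 0, ω_arm = 1
ω_sun = 1 − (58/22)(0−1) = 40/11
ω_out/ω_in = 40/11

40/11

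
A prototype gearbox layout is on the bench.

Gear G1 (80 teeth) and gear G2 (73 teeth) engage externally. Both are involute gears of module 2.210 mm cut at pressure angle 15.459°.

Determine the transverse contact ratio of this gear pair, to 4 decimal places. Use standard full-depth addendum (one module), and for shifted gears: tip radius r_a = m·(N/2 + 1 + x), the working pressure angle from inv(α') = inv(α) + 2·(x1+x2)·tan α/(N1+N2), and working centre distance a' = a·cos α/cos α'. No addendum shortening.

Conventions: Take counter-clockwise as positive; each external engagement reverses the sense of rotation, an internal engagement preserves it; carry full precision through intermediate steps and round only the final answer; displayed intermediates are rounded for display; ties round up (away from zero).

recognized (one external pair, fixed centres): single-mesh tooth geometry, m = 2.210, N1 = 80, N2 = 73
base radii: r_b1 = 85.201815, r_b2 = 77.746656
tip radii: r_a1 = 90.610000, r_a2 = 82.875000
no profile shift: α' = α, a' = a
action lengths: √(r_a1²−r_b1²) = 30.835415, √(r_a2²−r_b2²) = 28.700576
base pitch p_b = π·m·cos α = 6.691735
CR = (30.835415 + 28.700576 − 169.065000·sin 15.45900°)/6.691735 = 2.162657
contact ratio ≈ 2.1627

2.1627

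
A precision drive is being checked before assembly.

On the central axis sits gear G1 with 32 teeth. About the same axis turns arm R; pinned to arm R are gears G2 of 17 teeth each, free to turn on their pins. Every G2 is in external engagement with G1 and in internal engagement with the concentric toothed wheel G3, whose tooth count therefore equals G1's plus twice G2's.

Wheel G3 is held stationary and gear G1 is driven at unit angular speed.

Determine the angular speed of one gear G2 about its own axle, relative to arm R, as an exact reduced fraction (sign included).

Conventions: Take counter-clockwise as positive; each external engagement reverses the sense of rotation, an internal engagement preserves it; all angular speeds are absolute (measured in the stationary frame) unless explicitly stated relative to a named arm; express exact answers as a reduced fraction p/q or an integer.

recognized (axles ride arm R): planetary set, 32/17/66 teeth
ring teeth: 32 + 2·17 = 66
32(ω_sun−ω_arm) = −66(ω_ring−ω_arm),  ω_ring = 0, ω_sun = 1
32(1−ω_arm) = −66(0−ω_arm)  ⇒  98·ω_arm = 32  ⇒  ω_arm = 16/49
sun–planet mesh: 32·(1−16/49) = −17·(ω_p−ω_arm)  ⇒  ω_p−ω_arm = -1056/833
exact speed ratio = -1056/833

-1056/833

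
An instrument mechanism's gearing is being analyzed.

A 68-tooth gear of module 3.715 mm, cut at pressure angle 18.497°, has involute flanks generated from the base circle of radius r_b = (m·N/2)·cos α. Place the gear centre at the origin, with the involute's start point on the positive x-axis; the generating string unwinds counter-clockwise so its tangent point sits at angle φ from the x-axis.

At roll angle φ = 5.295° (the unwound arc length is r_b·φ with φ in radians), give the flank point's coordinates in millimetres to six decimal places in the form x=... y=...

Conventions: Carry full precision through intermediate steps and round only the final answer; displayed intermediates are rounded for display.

topology: single-mesh involute geometry — m = 3.715, N = 68
pitch radius r_p = m·N/2 = 3.715·68/2 = 126.310000
base radius r_b = r_p·cos α = 126.310000·cos 18.497° = 119.784859
roll angle φ = 5.295° = 0.09241518 rad
x = r_b·(cos φ + φ·sin φ) = 120.295283
y = r_b·(sin φ − φ·cos φ) = 0.031488

x=120.295283 y=0.031488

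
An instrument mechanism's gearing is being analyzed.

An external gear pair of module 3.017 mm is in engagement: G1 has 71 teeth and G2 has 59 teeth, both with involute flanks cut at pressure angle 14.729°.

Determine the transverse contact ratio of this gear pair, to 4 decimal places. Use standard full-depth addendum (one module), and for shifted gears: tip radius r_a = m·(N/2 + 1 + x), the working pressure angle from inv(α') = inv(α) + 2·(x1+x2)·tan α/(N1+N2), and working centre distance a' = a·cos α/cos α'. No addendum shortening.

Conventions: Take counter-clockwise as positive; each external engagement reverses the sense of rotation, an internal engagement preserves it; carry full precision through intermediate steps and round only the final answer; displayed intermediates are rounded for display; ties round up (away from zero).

class = single-mesh tooth geometry [involute pair 71T × 59T, m = 3.017]
base radii: r_b1 = 103.583992, r_b2 = 86.076839
tip radii: r_a1 = 110.120500, r_a2 = 92.018500
no profile shift: α' = α, a' = a
action lengths: √(r_a1²−r_b1²) = 37.374872, √(r_a2²−r_b2²) = 32.529712
base pitch p_b = π·m·cos α = 9.166724
CR = (37.374872 + 32.529712 − 196.105000·sin 14.72900°)/9.166724 = 2.186755
contact ratio ≈ 2.1868

2.1868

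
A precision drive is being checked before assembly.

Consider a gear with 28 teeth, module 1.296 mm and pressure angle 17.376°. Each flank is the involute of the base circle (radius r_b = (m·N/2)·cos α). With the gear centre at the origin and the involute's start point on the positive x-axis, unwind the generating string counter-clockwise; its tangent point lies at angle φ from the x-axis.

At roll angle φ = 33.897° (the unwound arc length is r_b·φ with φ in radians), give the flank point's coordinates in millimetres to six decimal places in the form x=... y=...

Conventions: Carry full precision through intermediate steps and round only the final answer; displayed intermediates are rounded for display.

recognized (one wheel, involute flank): single-mesh tooth geometry, m = 1.296, N = 28
pitch radius r_p = m·N/2 = 1.296·28/2 = 18.144000
base radius r_b = r_p·cos α = 18.144000·cos 17.376° = 17.316008
roll angle φ = 33.897° = 0.59161426 rad
x = r_b·(cos φ + φ·sin φ) = 20.086322
y = r_b·(sin φ − φ·cos φ) = 1.153892

x=20.086322 y=1.153892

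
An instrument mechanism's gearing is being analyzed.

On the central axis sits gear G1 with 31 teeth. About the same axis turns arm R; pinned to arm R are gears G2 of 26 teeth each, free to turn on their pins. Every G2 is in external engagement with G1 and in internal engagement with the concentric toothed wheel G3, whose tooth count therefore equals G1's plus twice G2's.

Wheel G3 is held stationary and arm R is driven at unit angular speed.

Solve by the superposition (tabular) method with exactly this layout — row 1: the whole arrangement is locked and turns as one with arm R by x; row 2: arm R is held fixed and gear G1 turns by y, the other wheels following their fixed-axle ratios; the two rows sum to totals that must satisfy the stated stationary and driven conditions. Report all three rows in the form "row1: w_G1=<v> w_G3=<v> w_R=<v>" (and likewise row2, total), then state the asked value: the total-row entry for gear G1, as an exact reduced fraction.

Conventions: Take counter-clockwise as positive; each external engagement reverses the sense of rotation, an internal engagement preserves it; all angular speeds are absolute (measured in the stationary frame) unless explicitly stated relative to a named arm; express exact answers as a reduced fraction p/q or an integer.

recognized (axles ride arm R): planetary set, 31/26/83 teeth
row 1 (train locked, turned with arm): all members turn x
row 2 — arm fixed, fixed-axis ratios: sun y, ring −(31/83)·y, arm 0
boundary: total ω_ring = x − (31/83)·y = 0 and total ω_arm = x = 1  ⇒  y = 83/31, x = 1
row 2 ring = −(31/83)·83/31 = -1
totals (row 1 + row 2): sun 1 + 83/31 = 114/31, ring 1 + (-1) = 0, arm 1 + 0 = 1
asked cell (total, sun) = 114/31

row1: w_G1=1 w_G3=1 w_R=1
row2: w_G1=83/31 w_G3=-1 w_R=0
total: w_G1=114/31 w_G3=0 w_R=1
asked value: 114/31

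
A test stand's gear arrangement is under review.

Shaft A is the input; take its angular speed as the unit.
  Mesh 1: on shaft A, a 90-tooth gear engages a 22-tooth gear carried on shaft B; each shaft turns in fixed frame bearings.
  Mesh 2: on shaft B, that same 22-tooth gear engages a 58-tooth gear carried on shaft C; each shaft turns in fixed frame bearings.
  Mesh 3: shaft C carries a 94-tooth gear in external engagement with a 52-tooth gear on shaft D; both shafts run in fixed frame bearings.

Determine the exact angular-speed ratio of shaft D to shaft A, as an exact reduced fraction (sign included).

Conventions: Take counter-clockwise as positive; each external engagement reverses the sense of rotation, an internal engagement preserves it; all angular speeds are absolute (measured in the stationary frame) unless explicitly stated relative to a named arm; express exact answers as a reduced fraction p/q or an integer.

-2115/754

class = fixed-axis compound train [3 meshes; 3 ratios multiply, 3 sense flips]
mesh 1 [90T→22T]: running ratio 45/11, sense −
mesh 2 [22T→58T]: running ratio 45/29, sense +
mesh 3 [94T→52T]: running ratio 2115/754, sense −
ω_out/ω_in = -2115/754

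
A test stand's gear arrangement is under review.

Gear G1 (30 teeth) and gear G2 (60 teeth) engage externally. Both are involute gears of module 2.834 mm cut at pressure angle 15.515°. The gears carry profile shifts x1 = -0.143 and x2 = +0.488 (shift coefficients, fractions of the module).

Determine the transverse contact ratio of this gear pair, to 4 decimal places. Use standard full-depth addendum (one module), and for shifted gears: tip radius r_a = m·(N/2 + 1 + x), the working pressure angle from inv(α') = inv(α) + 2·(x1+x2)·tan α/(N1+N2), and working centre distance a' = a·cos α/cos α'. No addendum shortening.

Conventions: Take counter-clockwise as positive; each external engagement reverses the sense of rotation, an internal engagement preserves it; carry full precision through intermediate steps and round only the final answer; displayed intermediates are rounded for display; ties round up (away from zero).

single-mesh involute tooth geometry (30T engaging 60T at module 2.834)
base radii: r_b1 = 40.960955, r_b2 = 81.921910
tip radii: r_a1 = 44.938738, r_a2 = 89.236992
inv(α') = inv(15.515°) + 2·(-0.143+0.488)·tan α/(30+60) = 0.00894698  ⇒  α' = 16.95221°
a' = a·cos α / cos α' = 127.5300·cos 15.515°/cos 16.95221° = 128.464886
action lengths: √(r_a1²−r_b1²) = 18.484868, √(r_a2²−r_b2²) = 35.384197
base pitch p_b = π·m·cos α = 8.578842
CR = (18.484868 + 35.384197 − 128.464886·sin 16.95221°)/8.578842 = 1.913084
contact ratio ≈ 1.9131

1.9131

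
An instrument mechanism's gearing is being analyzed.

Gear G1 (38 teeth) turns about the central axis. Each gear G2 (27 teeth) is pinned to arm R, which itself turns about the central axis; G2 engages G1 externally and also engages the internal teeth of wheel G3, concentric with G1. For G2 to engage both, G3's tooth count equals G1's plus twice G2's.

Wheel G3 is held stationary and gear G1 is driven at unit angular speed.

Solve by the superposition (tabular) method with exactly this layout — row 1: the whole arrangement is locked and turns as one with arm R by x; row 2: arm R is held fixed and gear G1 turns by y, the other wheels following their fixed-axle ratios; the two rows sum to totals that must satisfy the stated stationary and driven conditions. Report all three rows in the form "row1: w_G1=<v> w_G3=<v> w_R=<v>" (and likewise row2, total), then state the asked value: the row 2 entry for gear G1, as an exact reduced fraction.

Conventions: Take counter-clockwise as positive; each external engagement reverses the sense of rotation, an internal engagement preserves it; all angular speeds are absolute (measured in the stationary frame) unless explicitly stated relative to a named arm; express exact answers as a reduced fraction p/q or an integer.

row1: w_G1=19/65 w_G3=19/65 w_R=19/65
row2: w_G1=46/65 w_G3=-19/65 w_R=0
total: w_G1=1 w_G3=0 w_R=19/65
asked value: 46/65

topology: planetary set — G1 38T / G2 27T / G3 92T, arm = carrier (Willis)
row 1 — lock + rotate with arm: ω_sun = ω_ring = ω_arm = x
superposition row 2 [arm held]: sun y, ring −(38/92)·y, arm 0
boundary: total ω_ring = x − (38/92)·y = 0 and total ω_sun = x + y = 1  ⇒  y = 46/65, x = 19/65
row 2 ring = −(38/92)·46/65 = -19/65
totals (row 1 + row 2): sun 19/65 + 46/65 = 1, ring 19/65 + (-19/65) = 0, arm 19/65 + 0 = 19/65
asked cell (row2, sun) = 46/65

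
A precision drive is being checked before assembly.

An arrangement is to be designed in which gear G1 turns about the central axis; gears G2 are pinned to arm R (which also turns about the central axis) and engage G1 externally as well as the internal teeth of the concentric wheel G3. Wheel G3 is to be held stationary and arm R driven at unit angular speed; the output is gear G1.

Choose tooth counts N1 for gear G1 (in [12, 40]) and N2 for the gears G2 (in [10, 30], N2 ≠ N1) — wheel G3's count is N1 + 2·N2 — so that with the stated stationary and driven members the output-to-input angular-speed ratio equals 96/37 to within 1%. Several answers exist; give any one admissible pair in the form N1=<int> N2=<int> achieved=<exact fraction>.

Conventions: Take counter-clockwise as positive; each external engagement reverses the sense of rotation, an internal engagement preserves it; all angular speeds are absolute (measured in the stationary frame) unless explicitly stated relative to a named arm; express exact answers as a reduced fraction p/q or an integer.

topology: planetary set — design target 96/37, arm = carrier (Willis)
Willis with ω_ring = 0: ω_sun/ω_arm = (N1+N3)/N1; set equal to 96/37  ⇒  N3/N1 = 96/37 − 1 = 59/37
N3 = N1 + 2·N2  ⇒  N2/N1 = (N3/N1 − 1)/2 = (59/37 − 1)/2 = 11/37
smallest multiple with N1 ≥ 12 and N2 ≥ 10: k = 1  ⇒  N1 = 1·37 = 37, N2 = 1·11 = 11 (N1 ≤ 40, N2 ≤ 30, N2 ≠ N1 ✓), N3 = 37 + 2·11 = 59
check: (N1+N3)/N1 with N1 = 37, N3 = 59 gives 96/37; |achieved − target| = 0 ≤ 24/925 ✓

N1=37 N2=11 achieved=96/37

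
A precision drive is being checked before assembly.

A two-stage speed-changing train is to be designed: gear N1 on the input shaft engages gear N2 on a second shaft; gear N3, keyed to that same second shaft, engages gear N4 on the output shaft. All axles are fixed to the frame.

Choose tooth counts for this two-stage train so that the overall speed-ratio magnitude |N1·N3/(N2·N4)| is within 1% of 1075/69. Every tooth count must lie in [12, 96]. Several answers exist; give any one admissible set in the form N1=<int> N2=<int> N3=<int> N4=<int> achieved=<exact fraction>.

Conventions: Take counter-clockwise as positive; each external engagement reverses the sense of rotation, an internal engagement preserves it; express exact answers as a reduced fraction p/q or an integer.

topology: fixed-axis compound train — 2 stages, target 1075/69
target = 1075/69 in lowest terms: an exact hit needs N1·N3 = k·1075 and N2·N4 = k·69 for one integer k, every count in [12, 96]; additionally prefer no 1:1 stage (N1 ≠ N2, N3 ≠ N4)
k = 1…3: no 1:1-free in-range split of k·1075 and k·69 into factor pairs; take k = 4
k = 4: N1·N3 = 4300 = 50·86, N2·N4 = 276 = 12·23
achieved = 50·86/(12·23) = 1075/69; |achieved − target| = 0 ≤ 43/276 ✓

N1=50 N2=12 N3=86 N4=23 achieved=1075/69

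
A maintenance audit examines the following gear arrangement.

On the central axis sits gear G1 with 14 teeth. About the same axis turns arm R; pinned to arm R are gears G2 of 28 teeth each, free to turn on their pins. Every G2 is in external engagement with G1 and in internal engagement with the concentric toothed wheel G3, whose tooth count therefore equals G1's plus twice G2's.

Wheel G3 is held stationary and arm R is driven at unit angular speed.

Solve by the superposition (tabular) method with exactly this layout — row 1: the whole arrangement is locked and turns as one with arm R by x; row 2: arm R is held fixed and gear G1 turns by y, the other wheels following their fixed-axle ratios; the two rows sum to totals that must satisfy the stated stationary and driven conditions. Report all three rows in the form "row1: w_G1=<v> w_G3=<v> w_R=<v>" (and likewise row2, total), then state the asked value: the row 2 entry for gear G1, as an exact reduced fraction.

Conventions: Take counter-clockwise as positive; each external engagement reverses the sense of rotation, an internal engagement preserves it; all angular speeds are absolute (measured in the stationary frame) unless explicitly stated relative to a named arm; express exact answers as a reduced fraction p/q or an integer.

recognized (axles ride arm R): planetary set, 14/28/70 teeth
row 1 — lock + rotate with arm: ω_sun = ω_ring = ω_arm = x
row 2 (arm held, sun turns y): ω_ring = −(14/70)·y, ω_arm = 0
boundary: total ω_ring = x − (14/70)·y = 0 and total ω_arm = x = 1  ⇒  y = 5, x = 1
row 2 ring = −(14/70)·5 = -1
totals (row 1 + row 2): sun 1 + 5 = 6, ring 1 + (-1) = 0, arm 1 + 0 = 1
asked cell (row2, sun) = 5

row1: w_G1=1 w_G3=1 w_R=1
row2: w_G1=5 w_G3=-1 w_R=0
total: w_G1=6 w_G3=0 w_R=1
asked value: 5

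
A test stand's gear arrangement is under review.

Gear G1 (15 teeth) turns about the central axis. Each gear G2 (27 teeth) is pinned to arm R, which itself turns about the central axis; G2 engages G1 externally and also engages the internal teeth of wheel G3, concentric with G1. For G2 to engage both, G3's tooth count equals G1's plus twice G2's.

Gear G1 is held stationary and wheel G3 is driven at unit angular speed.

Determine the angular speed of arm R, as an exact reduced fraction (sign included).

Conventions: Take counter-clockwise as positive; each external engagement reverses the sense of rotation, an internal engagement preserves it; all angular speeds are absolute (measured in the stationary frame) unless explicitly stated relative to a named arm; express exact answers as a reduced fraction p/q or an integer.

23/28

topology: planetary set — G1 15T / G2 27T / G3 69T, arm = carrier (Willis)
ring teeth: 15 + 2·27 = 69
15(ω_sun−ω_arm) = −69(ω_ring−ω_arm),  ω_sun = 0, ω_ring = 1
15(0−ω_arm) = −69(1−ω_arm)  ⇒  84·ω_arm = 69  ⇒  ω_arm = 23/28
exact speed ratio = 23/28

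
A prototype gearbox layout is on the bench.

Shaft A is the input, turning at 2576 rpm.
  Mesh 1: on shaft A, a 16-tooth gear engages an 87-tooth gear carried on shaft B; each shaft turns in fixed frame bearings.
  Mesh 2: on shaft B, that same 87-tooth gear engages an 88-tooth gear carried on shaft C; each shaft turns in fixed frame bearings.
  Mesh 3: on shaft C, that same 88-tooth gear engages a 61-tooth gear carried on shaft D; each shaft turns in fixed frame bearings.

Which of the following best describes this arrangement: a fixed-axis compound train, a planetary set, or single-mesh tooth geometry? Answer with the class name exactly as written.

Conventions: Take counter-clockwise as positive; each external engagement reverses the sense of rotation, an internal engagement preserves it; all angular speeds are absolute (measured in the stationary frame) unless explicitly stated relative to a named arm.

topology: fixed-axis compound train — 3 meshes, A→D
classification: fixed-axis compound train

fixed-axis compound train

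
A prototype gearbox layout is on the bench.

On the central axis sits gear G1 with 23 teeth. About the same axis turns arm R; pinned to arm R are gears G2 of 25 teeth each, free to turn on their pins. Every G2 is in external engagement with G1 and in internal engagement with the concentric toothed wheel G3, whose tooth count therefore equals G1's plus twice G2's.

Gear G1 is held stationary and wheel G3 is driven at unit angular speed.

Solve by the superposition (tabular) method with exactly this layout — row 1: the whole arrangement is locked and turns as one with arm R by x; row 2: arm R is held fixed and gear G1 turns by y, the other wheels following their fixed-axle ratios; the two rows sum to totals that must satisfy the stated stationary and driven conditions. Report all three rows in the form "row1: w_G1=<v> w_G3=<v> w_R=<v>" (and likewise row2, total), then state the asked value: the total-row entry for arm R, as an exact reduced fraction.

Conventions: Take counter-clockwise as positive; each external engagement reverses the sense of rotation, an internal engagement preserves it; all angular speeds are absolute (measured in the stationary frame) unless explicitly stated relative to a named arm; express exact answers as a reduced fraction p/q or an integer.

planetary set (23T centre, 25T on arm, 73T internal) — Willis relation
row 1 — lock + rotate with arm: ω_sun = ω_ring = ω_arm = x
superposition row 2 [arm held]: sun y, ring −(23/73)·y, arm 0
boundary: total ω_sun = x + y = 0 and total ω_ring = x − (23/73)·y = 1  ⇒  y = -73/96, x = 73/96
row 2 ring = −(23/73)·(-73/96) = 23/96
totals (row 1 + row 2): sun 73/96 + (-73/96) = 0, ring 73/96 + 23/96 = 1, arm 73/96 + 0 = 73/96
asked cell (total, arm) = 73/96

row1: w_G1=73/96 w_G3=73/96 w_R=73/96
row2: w_G1=-73/96 w_G3=23/96 w_R=0
total: w_G1=0 w_G3=1 w_R=73/96
asked value: 73/96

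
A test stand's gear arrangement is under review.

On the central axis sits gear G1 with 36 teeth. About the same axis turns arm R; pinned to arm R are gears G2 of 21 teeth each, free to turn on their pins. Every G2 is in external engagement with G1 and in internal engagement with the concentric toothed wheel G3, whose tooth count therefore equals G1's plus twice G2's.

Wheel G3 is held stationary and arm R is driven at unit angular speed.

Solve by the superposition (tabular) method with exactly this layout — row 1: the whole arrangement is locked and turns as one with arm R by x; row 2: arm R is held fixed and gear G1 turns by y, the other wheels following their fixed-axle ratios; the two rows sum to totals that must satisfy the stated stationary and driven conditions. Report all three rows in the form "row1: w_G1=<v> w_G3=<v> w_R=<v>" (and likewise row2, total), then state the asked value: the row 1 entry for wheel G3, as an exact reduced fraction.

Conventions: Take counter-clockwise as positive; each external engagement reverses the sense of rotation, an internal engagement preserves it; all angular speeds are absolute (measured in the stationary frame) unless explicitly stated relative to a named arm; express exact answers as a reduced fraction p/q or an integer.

row1: w_G1=1 w_G3=1 w_R=1
row2: w_G1=13/6 w_G3=-1 w_R=0
total: w_G1=19/6 w_G3=0 w_R=1
asked value: 1

planetary set (36T centre, 21T on arm, 78T internal) — Willis relation
row 1: whole set turns with the arm by x
row 2 — arm fixed, fixed-axis ratios: sun y, ring −(36/78)·y, arm 0
boundary: total ω_ring = x − (36/78)·y = 0 and total ω_arm = x = 1  ⇒  y = 13/6, x = 1
row 2 ring = −(36/78)·13/6 = -1
totals (row 1 + row 2): sun 1 + 13/6 = 19/6, ring 1 + (-1) = 0, arm 1 + 0 = 1
asked cell (row1, ring) = 1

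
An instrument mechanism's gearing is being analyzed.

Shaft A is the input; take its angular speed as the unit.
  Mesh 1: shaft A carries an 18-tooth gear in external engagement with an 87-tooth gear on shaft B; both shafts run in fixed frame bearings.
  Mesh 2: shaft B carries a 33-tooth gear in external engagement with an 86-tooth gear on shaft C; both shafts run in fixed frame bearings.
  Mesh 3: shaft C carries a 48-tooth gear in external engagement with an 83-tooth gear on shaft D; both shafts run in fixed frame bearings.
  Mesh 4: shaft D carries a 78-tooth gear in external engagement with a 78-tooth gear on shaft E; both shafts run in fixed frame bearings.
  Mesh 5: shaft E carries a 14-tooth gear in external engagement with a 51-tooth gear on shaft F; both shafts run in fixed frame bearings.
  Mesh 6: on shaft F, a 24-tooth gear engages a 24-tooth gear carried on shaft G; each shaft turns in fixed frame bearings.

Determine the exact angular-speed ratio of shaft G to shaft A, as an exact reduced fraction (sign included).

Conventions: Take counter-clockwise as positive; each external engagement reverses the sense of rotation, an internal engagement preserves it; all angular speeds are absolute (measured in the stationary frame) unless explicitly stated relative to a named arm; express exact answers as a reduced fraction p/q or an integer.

22176/1759517

class = fixed-axis compound train [6 meshes; 6 ratios multiply, 6 sense flips]
mesh 1 [18T→87T]: running ratio 6/29, sense −
mesh 2 [33T→86T]: running ratio 99/1247, sense +
mesh 3 [48T→83T]: running ratio 4752/103501, sense −
mesh 4 [78T→78T]: running ratio 4752/103501, sense +
mesh 5 [14T→51T]: running ratio 22176/1759517, sense −
mesh 6 [24T→24T]: running ratio 22176/1759517, sense +
ω_out/ω_in = 22176/1759517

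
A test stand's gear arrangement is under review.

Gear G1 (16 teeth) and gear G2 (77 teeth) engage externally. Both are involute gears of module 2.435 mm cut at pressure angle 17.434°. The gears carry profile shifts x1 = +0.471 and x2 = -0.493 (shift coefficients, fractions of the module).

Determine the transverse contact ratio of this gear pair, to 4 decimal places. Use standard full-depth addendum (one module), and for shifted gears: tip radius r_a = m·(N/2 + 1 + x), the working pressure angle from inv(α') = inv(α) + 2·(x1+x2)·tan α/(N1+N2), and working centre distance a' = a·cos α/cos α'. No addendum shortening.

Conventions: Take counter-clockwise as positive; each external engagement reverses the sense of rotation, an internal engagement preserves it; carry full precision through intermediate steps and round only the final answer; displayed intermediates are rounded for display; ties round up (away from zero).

recognized (one external pair, fixed centres): single-mesh tooth geometry, m = 2.435, N1 = 16, N2 = 77
base radii: r_b1 = 18.585142, r_b2 = 89.440994
tip radii: r_a1 = 23.061885, r_a2 = 94.982045
inv(α') = inv(17.434°) + 2·(+0.471-0.493)·tan α/(16+77) = 0.00960354  ⇒  α' = 17.34722°
a' = a·cos α / cos α' = 113.2275·cos 17.434°/cos 17.34722° = 113.173801
action lengths: √(r_a1²−r_b1²) = 13.654415, √(r_a2²−r_b2²) = 31.967132
base pitch p_b = π·m·cos α = 7.298368
CR = (13.654415 + 31.967132 − 113.173801·sin 17.34722°)/7.298368 = 1.627413
contact ratio ≈ 1.6274

1.6274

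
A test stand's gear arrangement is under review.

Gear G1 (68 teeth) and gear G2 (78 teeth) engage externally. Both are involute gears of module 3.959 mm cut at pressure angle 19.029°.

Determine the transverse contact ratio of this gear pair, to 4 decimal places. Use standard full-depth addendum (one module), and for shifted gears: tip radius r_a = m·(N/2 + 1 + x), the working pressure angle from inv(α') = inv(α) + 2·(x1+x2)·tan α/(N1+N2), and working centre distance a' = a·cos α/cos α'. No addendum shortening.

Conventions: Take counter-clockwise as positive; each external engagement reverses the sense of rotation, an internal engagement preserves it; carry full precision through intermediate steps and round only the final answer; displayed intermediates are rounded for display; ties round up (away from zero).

topology: single-mesh involute geometry — m = 3.959, 68T/78T pair
base radii: r_b1 = 127.250276, r_b2 = 145.963552
tip radii: r_a1 = 138.565000, r_a2 = 158.360000
no profile shift: α' = α, a' = a
action lengths: √(r_a1²−r_b1²) = 54.841831, √(r_a2²−r_b2²) = 61.420934
base pitch p_b = π·m·cos α = 11.757898
CR = (54.841831 + 61.420934 − 289.007000·sin 19.02900°)/11.757898 = 1.873889
contact ratio ≈ 1.8739

1.8739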